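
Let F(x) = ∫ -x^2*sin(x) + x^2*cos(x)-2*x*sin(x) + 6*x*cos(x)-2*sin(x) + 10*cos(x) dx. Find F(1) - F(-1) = 8*cos(1) + 14*sin(1)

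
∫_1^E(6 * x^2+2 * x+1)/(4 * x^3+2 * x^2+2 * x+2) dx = -log(5)/2 + log(1 + E + exp(2) + 2*exp(3))/2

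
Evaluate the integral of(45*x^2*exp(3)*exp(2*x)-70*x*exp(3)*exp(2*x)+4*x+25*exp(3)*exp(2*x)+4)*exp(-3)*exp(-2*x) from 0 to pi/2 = (-pi - 3)*exp(-pi - 3) + 3*exp(-3) - 5*pi*(-3*pi^2/4 - 5 + 7*pi/2)/2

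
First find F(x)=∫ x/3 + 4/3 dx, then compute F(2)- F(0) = 10/3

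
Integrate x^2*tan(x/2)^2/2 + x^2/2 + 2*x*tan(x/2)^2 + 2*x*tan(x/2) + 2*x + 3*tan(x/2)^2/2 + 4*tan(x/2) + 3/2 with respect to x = ((x + 2)^2 - 1)*tan(x/2) + C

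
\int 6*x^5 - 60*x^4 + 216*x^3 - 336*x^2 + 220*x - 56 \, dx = x^6 - 12*x^5 + 54*x^4 - 112*x^3 + 110*x^2 - 56*x + C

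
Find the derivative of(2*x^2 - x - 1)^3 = 48*x^5 - 60*x^4 - 24*x^3 + 33*x^2 + 6*x - 3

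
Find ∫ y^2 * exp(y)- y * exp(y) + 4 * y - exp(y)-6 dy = (exp(y) + 2)*(y^2 - 3*y + 2) + C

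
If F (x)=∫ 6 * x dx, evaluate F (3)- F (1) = 24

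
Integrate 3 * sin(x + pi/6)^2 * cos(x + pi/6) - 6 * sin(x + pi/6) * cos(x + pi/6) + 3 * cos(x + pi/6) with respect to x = (sin(x + pi/6) - 1)^3 + C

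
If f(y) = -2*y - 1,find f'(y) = -2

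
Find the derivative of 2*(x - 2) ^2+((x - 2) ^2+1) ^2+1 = 4*x^3 - 24*x^2 + 56*x - 48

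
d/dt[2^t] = 2^t*log(2)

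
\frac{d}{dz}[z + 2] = 1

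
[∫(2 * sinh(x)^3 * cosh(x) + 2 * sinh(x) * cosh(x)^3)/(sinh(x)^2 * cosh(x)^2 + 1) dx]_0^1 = log(1 + sinh(1)^2 + sinh(1)^4)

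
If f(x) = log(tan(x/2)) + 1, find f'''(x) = (tan(x/2)^6 + tan(x/2)^4 + tan(x/2)^2 + 1)/(4*tan(x/2)^3)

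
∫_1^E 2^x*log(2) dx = -2 + 2^E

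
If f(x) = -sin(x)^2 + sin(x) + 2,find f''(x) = -sin(x) - 2*cos(2*x)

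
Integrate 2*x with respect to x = x^2 + C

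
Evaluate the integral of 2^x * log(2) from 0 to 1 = 1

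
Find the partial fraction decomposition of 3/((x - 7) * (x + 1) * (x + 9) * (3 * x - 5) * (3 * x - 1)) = 81/(8960*(3*x - 1)) - 81/(16384*(3*x - 5)) + 3/(114688*(x + 9)) - 3/(2048*(x + 1)) + 3/(40960*(x - 7))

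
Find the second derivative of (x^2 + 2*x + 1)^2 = 12*x^2 + 24*x + 12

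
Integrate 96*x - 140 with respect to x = 48*x^2 - 140*x + C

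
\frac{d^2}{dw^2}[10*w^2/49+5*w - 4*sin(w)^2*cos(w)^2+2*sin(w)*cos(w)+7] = -16*(1 - cos(2*w))^2 - 4*sin(2*w) - 32*cos(2*w) + 1196/49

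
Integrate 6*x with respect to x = 3*x^2 + C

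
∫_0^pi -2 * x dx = -pi^2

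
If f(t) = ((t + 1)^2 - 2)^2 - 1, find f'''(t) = 24*t + 24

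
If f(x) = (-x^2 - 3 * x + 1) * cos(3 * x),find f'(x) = 3*x^2*sin(3*x) + 9*x*sin(3*x) - 2*x*cos(3*x) - 3*sin(3*x) - 3*cos(3*x)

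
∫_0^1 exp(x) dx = -1 + E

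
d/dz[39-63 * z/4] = -63/4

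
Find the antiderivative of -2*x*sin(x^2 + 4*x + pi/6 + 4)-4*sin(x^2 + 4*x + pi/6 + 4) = cos((x + 2)^2 + pi/6) + C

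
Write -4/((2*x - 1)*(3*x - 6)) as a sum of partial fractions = 8/(9*(2*x - 1)) - 4/(9*(x - 2))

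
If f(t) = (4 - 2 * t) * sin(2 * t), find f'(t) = -4*t*cos(2*t) - 2*sin(2*t) + 8*cos(2*t)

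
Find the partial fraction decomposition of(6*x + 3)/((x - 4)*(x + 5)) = 3/(x + 5) + 3/(x - 4)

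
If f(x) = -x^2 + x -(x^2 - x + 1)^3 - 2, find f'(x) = -6*x^5 + 15*x^4 - 24*x^3 + 21*x^2 - 14*x + 4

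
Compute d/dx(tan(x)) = cos(x)^(-2)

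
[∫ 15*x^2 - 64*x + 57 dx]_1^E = -12 + (-3 + E)^2*(-2 + 5*E)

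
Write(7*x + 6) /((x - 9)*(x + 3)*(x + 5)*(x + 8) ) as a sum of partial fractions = 10/(51*(x + 8)) - 29/(84*(x + 5)) + 1/(8*(x + 3)) + 23/(952*(x - 9))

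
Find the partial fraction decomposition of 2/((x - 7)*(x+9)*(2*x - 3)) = -8/(231*(2*x - 3)) + 1/(168*(x + 9)) + 1/(88*(x - 7))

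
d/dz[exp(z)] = exp(z)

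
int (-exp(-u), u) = exp(-u) + C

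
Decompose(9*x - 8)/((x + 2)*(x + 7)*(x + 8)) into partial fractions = -40/(3*(x + 8)) + 71/(5*(x + 7)) - 13/(15*(x + 2))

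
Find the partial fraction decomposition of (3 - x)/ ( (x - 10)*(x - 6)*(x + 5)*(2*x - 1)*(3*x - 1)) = -27/(986*(3*x - 1)) + 40/(2299*(2*x - 1)) + 1/(3630*(x + 5)) + 3/(8228*(x - 6)) - 7/(33060*(x - 10))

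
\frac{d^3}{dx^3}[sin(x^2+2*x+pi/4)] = -8*x^3*cos(x^2 + 2*x + pi/4) - 24*x^2*cos(x^2 + 2*x + pi/4) - 12*x*sin(x^2 + 2*x + pi/4) - 24*x*cos(x^2 + 2*x + pi/4) - 12*sin(x^2 + 2*x + pi/4) - 8*cos(x^2 + 2*x + pi/4)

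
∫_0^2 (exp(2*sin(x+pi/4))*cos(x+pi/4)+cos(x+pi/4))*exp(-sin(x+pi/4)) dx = -exp(sqrt(2)/2) - exp(-sin(pi/4 + 2)) + exp(-sqrt(2)/2) + exp(sin(pi/4 + 2))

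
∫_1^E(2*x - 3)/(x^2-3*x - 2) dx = -log(4) + log(-exp(2) + 2 + 3*E)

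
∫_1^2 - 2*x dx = -3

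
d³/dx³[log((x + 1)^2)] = 4/(x^3 + 3*x^2 + 3*x + 1)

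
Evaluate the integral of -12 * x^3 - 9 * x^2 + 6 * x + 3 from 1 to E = (-3*E - 3)*(-E + exp(3))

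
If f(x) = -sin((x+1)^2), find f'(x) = -2*(x + 1)*cos(x^2 + 2*x + 1)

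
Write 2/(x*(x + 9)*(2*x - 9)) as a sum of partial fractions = 8/(243*(2*x - 9)) + 2/(243*(x + 9)) - 2/(81*x)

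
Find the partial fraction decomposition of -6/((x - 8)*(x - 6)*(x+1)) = -2/(21*(x + 1)) + 3/(7*(x - 6)) - 1/(3*(x - 8))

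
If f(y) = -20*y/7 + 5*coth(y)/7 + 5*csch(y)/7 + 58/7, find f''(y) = 5*(cosh(y) + 1)^2/(7*sinh(y)^3)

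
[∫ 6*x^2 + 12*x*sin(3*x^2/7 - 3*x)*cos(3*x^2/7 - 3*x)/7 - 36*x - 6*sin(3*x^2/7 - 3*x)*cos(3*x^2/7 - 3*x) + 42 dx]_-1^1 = -cos(36/7)/2 + cos(48/7)/2 + 88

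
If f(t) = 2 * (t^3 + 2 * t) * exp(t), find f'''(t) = 2*t^3*exp(t) + 18*t^2*exp(t) + 40*t*exp(t) + 24*exp(t)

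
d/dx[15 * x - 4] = 15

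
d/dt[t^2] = 2*t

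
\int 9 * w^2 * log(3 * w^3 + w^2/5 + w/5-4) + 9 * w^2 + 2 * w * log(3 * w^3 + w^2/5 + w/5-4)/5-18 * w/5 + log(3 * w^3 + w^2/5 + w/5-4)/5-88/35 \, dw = -2*w^2 - 19*w/7 + (15*w^3 + w^2 + w - 20)*log(3*w^3 + w^2/5 + w/5 - 4)/5 + C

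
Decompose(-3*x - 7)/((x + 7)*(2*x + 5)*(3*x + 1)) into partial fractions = -27/(130*(3*x + 1)) - 2/(117*(2*x + 5)) + 7/(90*(x + 7))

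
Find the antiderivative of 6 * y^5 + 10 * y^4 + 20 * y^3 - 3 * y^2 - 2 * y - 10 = y^6 + 2*y^5 + 5*y^4 - y^3 - y^2 - 10*y + C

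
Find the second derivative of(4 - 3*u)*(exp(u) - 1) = -3*u*exp(u) - 2*exp(u)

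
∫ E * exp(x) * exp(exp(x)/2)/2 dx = exp(exp(x)/2 + 1) + C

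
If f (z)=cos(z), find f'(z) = -sin(z)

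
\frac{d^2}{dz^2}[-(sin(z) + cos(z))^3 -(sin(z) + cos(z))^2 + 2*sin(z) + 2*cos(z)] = 18*sqrt(2)*sin(z)^2*cos(z + pi/4) + 8*sin(z)*cos(z) + 13*sin(z) - 5*cos(z)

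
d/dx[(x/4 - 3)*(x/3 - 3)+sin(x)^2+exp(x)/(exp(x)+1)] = (2*x*exp(2*x) + 4*x*exp(x) + 2*x + 12*exp(2*x)*sin(2*x) - 21*exp(2*x) + 24*exp(x)*sin(2*x) - 30*exp(x) + 12*sin(2*x) - 21)/(12*exp(2*x) + 24*exp(x) + 12)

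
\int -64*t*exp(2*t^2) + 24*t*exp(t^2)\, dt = (12 - 16*exp(t^2))*exp(t^2) + C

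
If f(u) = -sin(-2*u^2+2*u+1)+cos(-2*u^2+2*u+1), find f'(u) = 4*u*sin(-2*u^2 + 2*u + 1) + 4*u*cos(-2*u^2 + 2*u + 1) - 2*sin(-2*u^2 + 2*u + 1) - 2*cos(-2*u^2 + 2*u + 1)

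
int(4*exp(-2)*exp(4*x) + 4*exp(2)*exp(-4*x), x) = 2*sinh(4*x - 2) + C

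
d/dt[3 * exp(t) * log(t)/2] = (3*t*exp(t)*log(t) + 3*exp(t))/(2*t)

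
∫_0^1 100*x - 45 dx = 5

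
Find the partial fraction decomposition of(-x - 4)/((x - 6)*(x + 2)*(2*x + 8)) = 1/(16*(x + 2)) - 1/(16*(x - 6))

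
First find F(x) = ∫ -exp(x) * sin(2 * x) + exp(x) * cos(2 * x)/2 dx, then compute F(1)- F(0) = E*cos(2)/2 - 1/2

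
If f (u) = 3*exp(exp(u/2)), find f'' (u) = 3*exp(u/2 + exp(u/2))/4 + 3*exp(u + exp(u/2))/4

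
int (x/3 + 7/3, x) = x^2/6 + 7*x/3 + C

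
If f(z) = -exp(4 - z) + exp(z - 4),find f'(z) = (exp(2*z - 8) + 1)*exp(4 - z)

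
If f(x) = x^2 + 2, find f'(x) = 2*x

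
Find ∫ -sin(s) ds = cos(s) + C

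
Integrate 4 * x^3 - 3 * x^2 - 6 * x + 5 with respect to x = x^4 - x^3 - 3*x^2 + 5*x + C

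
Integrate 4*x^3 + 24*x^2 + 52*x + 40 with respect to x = x^4 + 8*x^3 + 26*x^2 + 40*x + C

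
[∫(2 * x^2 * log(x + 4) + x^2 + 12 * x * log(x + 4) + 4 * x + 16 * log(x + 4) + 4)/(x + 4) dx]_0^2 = -8*log(2) + 16*log(6)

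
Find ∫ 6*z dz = 3*z^2 + C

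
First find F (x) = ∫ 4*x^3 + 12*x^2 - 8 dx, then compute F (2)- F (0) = 32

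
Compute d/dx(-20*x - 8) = -20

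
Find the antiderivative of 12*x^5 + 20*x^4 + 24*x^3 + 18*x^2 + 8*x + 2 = 2*x^6 + 4*x^5 + 6*x^4 + 6*x^3 + 4*x^2 + 2*x + C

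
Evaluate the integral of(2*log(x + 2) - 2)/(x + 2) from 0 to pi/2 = -(-1 + log(2))^2 + (-1 + log(pi/2 + 2))^2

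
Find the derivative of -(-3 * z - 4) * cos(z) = -3*z*sin(z) - 4*sin(z) + 3*cos(z)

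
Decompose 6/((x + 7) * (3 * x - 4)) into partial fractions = 18/(25*(3*x - 4)) - 6/(25*(x + 7))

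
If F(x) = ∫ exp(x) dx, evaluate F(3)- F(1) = -E + exp(3)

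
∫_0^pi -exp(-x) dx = -1 + exp(-pi)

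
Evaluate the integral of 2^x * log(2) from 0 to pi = -1 + 2^pi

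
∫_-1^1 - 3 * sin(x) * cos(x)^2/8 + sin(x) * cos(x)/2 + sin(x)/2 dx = 0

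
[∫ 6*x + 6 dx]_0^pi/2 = -3 + 3*(1 + pi/2)^2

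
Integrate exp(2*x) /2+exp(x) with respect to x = (exp(x) + 2)^2/4 + C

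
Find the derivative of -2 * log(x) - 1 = -2/x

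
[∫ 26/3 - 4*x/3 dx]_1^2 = 20/3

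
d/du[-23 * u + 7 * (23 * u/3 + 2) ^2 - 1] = 7406*u/9 + 575/3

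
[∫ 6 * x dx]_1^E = -3 + 3*exp(2)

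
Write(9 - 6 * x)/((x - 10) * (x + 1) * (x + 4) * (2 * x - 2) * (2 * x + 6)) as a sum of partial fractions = 11/(280*(x + 4)) - 27/(416*(x + 3)) + 5/(176*(x + 1)) - 1/(480*(x - 1)) - 17/(24024*(x - 10))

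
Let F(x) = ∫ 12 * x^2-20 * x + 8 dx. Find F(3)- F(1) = 40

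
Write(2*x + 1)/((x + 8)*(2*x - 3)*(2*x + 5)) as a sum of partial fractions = 1/(11*(2*x + 5)) + 1/(19*(2*x - 3)) - 15/(209*(x + 8))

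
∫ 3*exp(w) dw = 3*exp(w) + C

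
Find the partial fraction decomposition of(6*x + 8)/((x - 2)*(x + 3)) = 2/(x + 3) + 4/(x - 2)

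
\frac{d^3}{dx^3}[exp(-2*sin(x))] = 2*(-6*sin(x) - 4*cos(x)^2 + 1)*exp(-2*sin(x))*cos(x)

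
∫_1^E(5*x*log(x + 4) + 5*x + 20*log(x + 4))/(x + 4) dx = -5*log(5) + 5*E*log(E + 4)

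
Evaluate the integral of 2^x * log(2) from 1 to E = -2 + 2^E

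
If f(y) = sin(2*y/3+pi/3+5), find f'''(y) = -8*cos(2*y/3 + pi/3 + 5)/27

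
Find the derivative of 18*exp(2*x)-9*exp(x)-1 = 36*exp(2*x) - 9*exp(x)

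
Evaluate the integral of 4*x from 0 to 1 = 2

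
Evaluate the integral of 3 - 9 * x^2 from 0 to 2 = -18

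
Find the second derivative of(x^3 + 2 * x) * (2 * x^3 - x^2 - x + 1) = 60*x^4 - 20*x^3 + 36*x^2 - 6*x - 4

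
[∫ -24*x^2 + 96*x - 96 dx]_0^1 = -56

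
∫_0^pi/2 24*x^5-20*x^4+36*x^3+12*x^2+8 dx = -4 + (-pi^2/4 + 2 + pi + pi^3/4)^2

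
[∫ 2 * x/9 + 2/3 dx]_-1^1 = 4/3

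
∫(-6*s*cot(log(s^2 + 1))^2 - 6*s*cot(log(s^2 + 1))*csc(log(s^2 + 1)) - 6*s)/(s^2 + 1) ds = 3*cot(log(s^2 + 1)) + 3*csc(log(s^2 + 1)) + C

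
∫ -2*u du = -u^2 + C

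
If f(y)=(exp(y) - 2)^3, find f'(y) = 3*exp(3*y) - 12*exp(2*y) + 12*exp(y)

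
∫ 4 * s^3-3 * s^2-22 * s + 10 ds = s^4 - s^3 - 11*s^2 + 10*s + C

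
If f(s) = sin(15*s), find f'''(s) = -3375*cos(15*s)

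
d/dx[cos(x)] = -sin(x)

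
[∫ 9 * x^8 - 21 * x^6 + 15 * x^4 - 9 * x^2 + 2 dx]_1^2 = 204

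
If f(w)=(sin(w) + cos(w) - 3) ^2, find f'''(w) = -8*cos(2*w) + 6*sqrt(2)*cos(w + pi/4)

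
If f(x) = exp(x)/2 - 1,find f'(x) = exp(x)/2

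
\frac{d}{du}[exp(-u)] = -exp(-u)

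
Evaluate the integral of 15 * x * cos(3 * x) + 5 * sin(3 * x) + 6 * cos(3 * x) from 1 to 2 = 12*sin(6) - 7*sin(3)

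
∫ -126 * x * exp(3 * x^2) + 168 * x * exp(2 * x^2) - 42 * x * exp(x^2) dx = 21*(-exp(2*x^2) + 2*exp(x^2) - 1)*exp(x^2) + C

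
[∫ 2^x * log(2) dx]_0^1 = 1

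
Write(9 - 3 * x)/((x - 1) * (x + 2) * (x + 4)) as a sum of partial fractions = 21/(10*(x + 4)) - 5/(2*(x + 2)) + 2/(5*(x - 1))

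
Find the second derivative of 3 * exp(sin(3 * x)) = 27*(-sin(3*x) + cos(3*x)^2)*exp(sin(3*x))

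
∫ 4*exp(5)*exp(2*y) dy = 2*exp(2*y + 5) + C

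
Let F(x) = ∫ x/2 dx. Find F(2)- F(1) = 3/4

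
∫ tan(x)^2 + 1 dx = tan(x) + C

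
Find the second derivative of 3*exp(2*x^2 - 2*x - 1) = (48*x^2 - 48*x + 24)*exp(2*x^2 - 2*x - 1)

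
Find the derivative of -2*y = -2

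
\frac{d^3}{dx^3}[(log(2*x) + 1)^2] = (4*log(x) - 2 + 4*log(2))/x^3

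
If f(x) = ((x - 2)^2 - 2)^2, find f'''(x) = 24*x - 48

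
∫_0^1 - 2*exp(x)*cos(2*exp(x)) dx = -sin(2*E) + sin(2)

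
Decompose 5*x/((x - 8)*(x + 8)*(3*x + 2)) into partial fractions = 15/(286*(3*x + 2)) - 5/(44*(x + 8)) + 5/(52*(x - 8))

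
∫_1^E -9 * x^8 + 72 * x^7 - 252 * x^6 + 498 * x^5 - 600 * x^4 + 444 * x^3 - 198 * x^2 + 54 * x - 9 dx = -(-1 + E)^9 - (-1 + E)^6 - 2*(-1 + E)^3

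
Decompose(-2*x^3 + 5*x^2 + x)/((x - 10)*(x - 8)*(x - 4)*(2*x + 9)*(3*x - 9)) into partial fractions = 496/(61625*(2*x + 9)) + 2/(525*(x - 3)) - 11/(306*(x - 4)) + 29/(125*(x - 8)) - 745/(3654*(x - 10))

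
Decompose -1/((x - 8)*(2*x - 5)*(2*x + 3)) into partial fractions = -1/(76*(2*x + 3)) + 1/(44*(2*x - 5)) - 1/(209*(x - 8))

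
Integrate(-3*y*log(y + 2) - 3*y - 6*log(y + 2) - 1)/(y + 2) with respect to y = -(3*y + 1)*log(y + 2) + C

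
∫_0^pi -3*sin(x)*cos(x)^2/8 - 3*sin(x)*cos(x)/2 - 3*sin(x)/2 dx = -13/4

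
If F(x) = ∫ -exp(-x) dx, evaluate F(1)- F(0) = -1 + exp(-1)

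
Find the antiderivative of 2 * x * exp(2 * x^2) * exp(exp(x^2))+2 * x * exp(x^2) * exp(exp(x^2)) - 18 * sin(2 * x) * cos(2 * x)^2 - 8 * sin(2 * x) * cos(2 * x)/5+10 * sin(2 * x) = exp(x^2 + exp(x^2)) + 3*cos(2*x)^3 + 2*cos(2*x)^2/5 - 5*cos(2*x) + C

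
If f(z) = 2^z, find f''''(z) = 2^z*log(2)^4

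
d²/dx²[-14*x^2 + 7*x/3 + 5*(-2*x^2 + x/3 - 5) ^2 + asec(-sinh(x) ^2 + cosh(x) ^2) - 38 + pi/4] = 240*x^2 - 40*x + 1558/9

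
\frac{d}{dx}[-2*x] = -2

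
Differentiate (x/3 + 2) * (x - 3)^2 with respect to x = x^2 - 9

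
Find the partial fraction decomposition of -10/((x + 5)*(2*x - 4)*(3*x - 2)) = 45/(68*(3*x - 2)) - 5/(119*(x + 5)) - 5/(28*(x - 2))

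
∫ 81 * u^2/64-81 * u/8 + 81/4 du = 27*u^3/64 - 81*u^2/16 + 81*u/4 + C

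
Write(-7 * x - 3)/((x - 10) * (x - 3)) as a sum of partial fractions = 24/(7*(x - 3)) - 73/(7*(x - 10))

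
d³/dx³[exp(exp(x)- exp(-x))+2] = (exp(exp(x) - exp(-x)) - 3*exp(x + exp(x) - exp(-x)) + 4*exp(2*x + exp(x) - exp(-x)) + 4*exp(4*x + exp(x) - exp(-x)) + 3*exp(5*x + exp(x) - exp(-x)) + exp(6*x + exp(x) - exp(-x)))*exp(-3*x)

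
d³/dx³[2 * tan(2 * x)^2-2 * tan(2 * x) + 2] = 384*tan(2*x)^5 - 96*tan(2*x)^4 + 640*tan(2*x)^3 - 128*tan(2*x)^2 + 256*tan(2*x) - 32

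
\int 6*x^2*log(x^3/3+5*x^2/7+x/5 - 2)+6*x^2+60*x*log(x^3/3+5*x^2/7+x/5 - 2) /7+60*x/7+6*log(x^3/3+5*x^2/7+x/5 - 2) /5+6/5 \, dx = 2*(35*x^3 + 75*x^2 + 21*x - 210)*log(x^3/3 + 5*x^2/7 + x/5 - 2)/35 + C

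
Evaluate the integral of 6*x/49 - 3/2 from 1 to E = -1035/98 + 3*E/14 + 3*(-2 + E/7)^2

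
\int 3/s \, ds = 3*log(2*s) + C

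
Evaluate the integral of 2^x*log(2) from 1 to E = -2 + 2^E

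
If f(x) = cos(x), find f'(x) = -sin(x)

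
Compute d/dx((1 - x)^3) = -3*x^2 + 6*x - 3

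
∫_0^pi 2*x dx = pi^2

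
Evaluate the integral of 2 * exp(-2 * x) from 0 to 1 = (E - exp(-1))*exp(-1)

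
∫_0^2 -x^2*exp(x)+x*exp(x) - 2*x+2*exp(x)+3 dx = 3 + exp(2)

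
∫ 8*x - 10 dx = 4*x^2 - 10*x + C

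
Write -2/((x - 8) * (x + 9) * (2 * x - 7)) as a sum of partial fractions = 8/(225*(2*x - 7)) - 2/(425*(x + 9)) - 2/(153*(x - 8))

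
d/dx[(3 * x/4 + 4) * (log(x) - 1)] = (3*x*log(x) + 16)/(4*x)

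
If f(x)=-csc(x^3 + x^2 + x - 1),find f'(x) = 2*(3*x^2 + 2*x + 1)*cos(x^3 + x^2 + x - 1)/(1 - cos(2*(x^3 + x^2 + x - 1)))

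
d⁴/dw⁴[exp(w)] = exp(w)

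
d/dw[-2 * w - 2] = -2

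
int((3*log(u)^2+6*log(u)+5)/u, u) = (log(u) + 1)^3 + 2*log(u) + C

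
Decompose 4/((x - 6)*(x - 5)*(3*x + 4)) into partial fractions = 18/(209*(3*x + 4)) - 4/(19*(x - 5)) + 2/(11*(x - 6))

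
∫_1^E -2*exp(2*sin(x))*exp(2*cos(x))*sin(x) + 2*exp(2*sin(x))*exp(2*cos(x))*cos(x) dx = -exp(2*cos(1) + 2*sin(1)) + exp(2*cos(E) + 2*sin(E))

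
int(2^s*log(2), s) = 2^s + C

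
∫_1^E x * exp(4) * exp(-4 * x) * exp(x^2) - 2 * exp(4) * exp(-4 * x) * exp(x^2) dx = -E/2 + exp((-2 + E)^2)/2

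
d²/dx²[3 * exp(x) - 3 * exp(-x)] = (3*exp(2*x) - 3)*exp(-x)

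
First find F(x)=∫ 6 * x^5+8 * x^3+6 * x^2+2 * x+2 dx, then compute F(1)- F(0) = 8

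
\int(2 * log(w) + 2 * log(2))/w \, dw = log(2*w)^2 + C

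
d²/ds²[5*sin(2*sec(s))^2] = 10*sin(4/cos(s))/cos(s) - 40*sin(2*sec(s))^2*tan(s)^2*sec(s)^2 + 40*sin(2*sec(s))*cos(2*sec(s))*tan(s)^2*sec(s) + 40*cos(2*sec(s))^2*tan(s)^2*sec(s)^2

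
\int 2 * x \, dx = x^2 + C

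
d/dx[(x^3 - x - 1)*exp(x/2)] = x^3*exp(x/2)/2 + 3*x^2*exp(x/2) - x*exp(x/2)/2 - 3*exp(x/2)/2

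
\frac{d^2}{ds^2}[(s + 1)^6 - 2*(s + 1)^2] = 30*s^4 + 120*s^3 + 180*s^2 + 120*s + 26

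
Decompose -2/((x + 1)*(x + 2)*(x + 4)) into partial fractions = -1/(3*(x + 4)) + 1/(x + 2) - 2/(3*(x + 1))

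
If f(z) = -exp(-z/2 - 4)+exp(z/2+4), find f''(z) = (exp(z + 8) - 1)*exp(-z/2 - 4)/4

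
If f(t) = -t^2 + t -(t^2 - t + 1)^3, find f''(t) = -30*t^4 + 60*t^3 - 72*t^2 + 42*t - 14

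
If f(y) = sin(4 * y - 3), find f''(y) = -16*sin(4*y - 3)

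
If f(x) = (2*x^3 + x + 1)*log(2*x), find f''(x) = (12*x^3*log(x) + 12*x^3*log(2) + 10*x^3 + x - 1)/x^2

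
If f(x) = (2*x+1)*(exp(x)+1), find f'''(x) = 2*x*exp(x) + 7*exp(x)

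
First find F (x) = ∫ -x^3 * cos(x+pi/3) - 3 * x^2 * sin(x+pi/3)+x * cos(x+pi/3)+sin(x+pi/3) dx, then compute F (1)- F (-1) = 0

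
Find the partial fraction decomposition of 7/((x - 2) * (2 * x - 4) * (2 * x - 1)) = 14/(9*(2*x - 1)) - 7/(9*(x - 2)) + 7/(6*(x - 2)^2)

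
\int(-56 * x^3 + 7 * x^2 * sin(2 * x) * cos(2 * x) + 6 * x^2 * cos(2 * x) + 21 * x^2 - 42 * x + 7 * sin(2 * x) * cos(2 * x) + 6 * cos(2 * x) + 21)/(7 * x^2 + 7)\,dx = -4*x^2 + 3*x + log(x^2 + 1) + sin(2*x)^2/4 + 3*sin(2*x)/7 + C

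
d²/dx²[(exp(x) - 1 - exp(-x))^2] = (4*exp(4*x) - 2*exp(3*x) + 2*exp(x) + 4)*exp(-2*x)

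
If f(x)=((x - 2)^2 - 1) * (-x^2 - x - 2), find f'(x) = -4*x^3 + 9*x^2 - 2*x + 5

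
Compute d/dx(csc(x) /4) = -cot(x)*csc(x)/4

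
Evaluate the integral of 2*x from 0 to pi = pi^2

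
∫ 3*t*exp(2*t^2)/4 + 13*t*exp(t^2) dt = (3*exp(t^2) + 104)*exp(t^2)/16 + C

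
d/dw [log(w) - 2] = 1/w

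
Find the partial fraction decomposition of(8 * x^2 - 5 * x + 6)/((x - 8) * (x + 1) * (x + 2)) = 24/(5*(x + 2)) - 19/(9*(x + 1)) + 239/(45*(x - 8))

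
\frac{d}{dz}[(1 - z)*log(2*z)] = (-z*log(z) - z - z*log(2) + 1)/z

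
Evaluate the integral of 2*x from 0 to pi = pi^2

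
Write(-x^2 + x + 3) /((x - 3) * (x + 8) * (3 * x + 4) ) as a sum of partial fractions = 1/(260*(3*x + 4)) - 69/(220*(x + 8)) - 3/(143*(x - 3))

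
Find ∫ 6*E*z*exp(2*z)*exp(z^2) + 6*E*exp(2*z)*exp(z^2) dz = 3*exp((z + 1)^2) + C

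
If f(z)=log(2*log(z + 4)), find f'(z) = 1/(z*log(z + 4) + 4*log(z + 4))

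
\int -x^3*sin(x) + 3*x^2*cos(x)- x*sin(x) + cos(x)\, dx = x*(x^2 + 1)*cos(x) + C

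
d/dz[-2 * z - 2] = -2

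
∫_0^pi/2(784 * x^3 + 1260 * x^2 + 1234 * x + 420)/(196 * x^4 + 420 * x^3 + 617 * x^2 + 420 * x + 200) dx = -log(50) + log(1 + (7 + 15*pi/4 + 7*pi^2/4)^2)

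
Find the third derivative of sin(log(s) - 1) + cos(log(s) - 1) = 2*(sin(log(s) - 1) + 2*cos(log(s) - 1))/s^3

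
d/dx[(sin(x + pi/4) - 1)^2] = cos(2*x) - 2*cos(x + pi/4)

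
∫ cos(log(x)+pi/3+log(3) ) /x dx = sin(log(3*x) + pi/3) + C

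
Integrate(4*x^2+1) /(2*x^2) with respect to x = 2*x - 1/(2*x) + C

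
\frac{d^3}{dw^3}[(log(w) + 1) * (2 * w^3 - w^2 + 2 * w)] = (12*w^2*log(w) + 34*w^2 - 2*w - 2)/w^2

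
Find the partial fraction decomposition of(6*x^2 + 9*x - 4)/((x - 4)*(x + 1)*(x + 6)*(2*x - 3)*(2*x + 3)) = 16/(297*(2*x + 3)) - 92/(1125*(2*x - 3)) + 79/(3375*(x + 6)) - 7/(125*(x + 1)) + 64/(1375*(x - 4))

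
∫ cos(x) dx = sin(x) + C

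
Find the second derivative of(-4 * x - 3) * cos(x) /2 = 2*x*cos(x) + 4*sin(x) + 3*cos(x)/2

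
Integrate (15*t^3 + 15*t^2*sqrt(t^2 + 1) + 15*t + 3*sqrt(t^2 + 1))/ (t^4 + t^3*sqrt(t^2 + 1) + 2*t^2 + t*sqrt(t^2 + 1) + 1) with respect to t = 3*log(t + sqrt(t^2 + 1)) + 6*log(t^2 + 1) + C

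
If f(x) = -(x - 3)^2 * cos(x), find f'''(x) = -x^2*sin(x) + 6*x*sin(x) + 6*x*cos(x) - 3*sin(x) - 18*cos(x)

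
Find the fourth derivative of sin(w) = sin(w)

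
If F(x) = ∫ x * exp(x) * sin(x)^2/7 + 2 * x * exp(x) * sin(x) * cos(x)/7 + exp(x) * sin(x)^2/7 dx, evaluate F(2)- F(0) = 2*exp(2)*sin(2)^2/7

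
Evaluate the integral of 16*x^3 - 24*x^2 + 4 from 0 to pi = -1 + (-2*pi - 1 + 2*pi^2)^2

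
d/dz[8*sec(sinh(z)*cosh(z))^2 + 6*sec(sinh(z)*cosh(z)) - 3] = 2*(3 + 8/cos(sinh(z)*cosh(z)))*sin(sinh(z)*cosh(z))*cosh(2*z)/cos(sinh(z)*cosh(z))^2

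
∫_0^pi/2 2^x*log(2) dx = -1 + 2^(pi/2)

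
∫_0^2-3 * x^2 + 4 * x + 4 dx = 8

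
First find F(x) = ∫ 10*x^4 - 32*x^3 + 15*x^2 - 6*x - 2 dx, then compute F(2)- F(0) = -40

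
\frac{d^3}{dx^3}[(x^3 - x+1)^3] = 504*x^6 - 630*x^4 + 360*x^3 + 180*x^2 - 144*x + 12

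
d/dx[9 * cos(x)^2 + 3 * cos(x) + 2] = -3*(6*cos(x) + 1)*sin(x)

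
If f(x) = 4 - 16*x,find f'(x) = -16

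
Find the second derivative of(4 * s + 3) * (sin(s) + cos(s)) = -4*s*sin(s) - 4*s*cos(s) - 11*sin(s) + 5*cos(s)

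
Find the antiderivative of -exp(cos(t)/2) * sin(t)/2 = exp(cos(t)/2) + C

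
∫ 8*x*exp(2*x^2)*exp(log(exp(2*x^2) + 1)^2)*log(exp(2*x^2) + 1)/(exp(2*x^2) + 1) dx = exp(log(exp(2*x^2) + 1)^2) + C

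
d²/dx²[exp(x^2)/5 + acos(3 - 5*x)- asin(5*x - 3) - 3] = 4*x^2*exp(x^2)/5 + 2*exp(x^2)/5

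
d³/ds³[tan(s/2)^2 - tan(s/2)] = 3*tan(s/2)^5 - 3*tan(s/2)^4/4 + 5*tan(s/2)^3 - tan(s/2)^2 + 2*tan(s/2) - 1/4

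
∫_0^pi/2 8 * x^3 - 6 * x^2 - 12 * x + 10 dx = (-1 + pi/2)^3*(pi + 4) + 4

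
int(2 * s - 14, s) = s^2 - 14*s + C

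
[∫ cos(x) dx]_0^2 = sin(2)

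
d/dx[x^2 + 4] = 2*x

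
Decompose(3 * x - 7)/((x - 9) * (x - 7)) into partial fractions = -7/(x - 7) + 10/(x - 9)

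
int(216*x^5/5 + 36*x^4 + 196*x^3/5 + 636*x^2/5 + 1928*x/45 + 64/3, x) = 36*x^6/5 + 36*x^5/5 + 49*x^4/5 + 212*x^3/5 + 964*x^2/45 + 64*x/3 + C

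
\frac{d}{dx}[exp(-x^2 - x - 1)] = (-2*x - 1)*exp(-x^2 - x - 1)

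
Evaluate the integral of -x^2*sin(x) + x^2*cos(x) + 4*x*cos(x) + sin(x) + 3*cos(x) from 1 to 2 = 9*cos(2) - 4*sin(1) - 4*cos(1) + 9*sin(2)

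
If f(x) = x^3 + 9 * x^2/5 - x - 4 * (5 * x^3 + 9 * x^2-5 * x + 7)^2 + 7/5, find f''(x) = -3000*x^4 - 7200*x^3 - 1488*x^2 + 486*x - 6022/5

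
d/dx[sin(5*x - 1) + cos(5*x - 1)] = 5*sqrt(2)*cos(5*x - 1 + pi/4)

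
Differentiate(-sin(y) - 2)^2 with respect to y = 2*(sin(y) + 2)*cos(y)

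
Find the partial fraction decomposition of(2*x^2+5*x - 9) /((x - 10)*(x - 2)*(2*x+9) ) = 36/(377*(2*x + 9)) - 9/(104*(x - 2)) + 241/(232*(x - 10))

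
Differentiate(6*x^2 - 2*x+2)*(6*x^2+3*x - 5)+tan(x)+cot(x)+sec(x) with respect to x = 144*x^3 + 18*x^2 - 48*x + tan(x)^2 + tan(x)*sec(x) - cot(x)^2 + 16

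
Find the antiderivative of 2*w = w^2 + C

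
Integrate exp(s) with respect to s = exp(s) + C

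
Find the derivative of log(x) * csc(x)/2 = (-x*log(x)*cot(x)*csc(x) + csc(x))/(2*x)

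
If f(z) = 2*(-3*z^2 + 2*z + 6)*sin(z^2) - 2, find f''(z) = 24*z^4*sin(z^2) - 16*z^3*sin(z^2) - 48*z^2*sin(z^2) - 60*z^2*cos(z^2) + 24*z*cos(z^2) - 12*sin(z^2) + 24*cos(z^2)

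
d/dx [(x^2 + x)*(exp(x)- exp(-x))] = (x^2*exp(2*x) + x^2 + 3*x*exp(2*x) - x + exp(2*x) - 1)*exp(-x)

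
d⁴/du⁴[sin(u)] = sin(u)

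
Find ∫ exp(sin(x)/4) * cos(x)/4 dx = exp(sin(x)/4) + C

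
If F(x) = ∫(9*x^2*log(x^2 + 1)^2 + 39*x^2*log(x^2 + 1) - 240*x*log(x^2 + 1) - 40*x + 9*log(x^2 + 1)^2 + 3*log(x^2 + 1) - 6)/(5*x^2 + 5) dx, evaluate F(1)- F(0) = -51*log(2)^2/5 - 17*log(2)/5 - 6/5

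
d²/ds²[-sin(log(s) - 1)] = sqrt(2)*cos(-log(s) + pi/4 + 1)/s^2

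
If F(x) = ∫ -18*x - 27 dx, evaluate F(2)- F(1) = -54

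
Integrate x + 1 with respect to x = x^2/2 + x + C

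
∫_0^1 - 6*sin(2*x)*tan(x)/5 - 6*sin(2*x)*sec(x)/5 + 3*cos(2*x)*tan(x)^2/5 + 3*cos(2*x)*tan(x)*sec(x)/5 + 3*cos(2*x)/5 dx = 3*(tan(1) + sec(1))*cos(2)/5 - 3/5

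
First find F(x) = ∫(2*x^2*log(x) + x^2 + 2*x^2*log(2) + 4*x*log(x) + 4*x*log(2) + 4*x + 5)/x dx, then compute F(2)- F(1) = 24*log(2)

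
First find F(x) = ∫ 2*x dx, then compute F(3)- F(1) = 8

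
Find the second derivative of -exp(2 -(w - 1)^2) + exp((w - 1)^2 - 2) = (4*w^2*exp(2*w^2 - 4*w - 2) - 4*w^2 - 8*w*exp(2*w^2 - 4*w - 2) + 8*w + 6*exp(2*w^2 - 4*w - 2) - 2)*exp(-w^2 + 2*w + 1)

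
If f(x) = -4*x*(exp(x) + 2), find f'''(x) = -4*x*exp(x) - 12*exp(x)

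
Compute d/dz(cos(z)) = -sin(z)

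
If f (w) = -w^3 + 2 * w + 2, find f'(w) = 2 - 3*w^2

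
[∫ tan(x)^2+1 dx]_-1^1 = 2*tan(1)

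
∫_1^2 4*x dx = 6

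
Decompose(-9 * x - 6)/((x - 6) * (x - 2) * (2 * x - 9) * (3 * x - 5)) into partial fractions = 567/(221*(3*x - 5)) + 124/(85*(2*x - 9)) - 6/(5*(x - 2)) - 5/(13*(x - 6))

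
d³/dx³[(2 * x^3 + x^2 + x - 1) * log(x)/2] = (12*x^3*log(x) + 22*x^3 + 2*x^2 - x - 2)/(2*x^3)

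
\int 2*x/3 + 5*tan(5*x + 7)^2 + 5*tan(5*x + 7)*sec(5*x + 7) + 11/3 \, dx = x^2/3 - 4*x/3 + tan(5*x + 7) + sec(5*x + 7) + C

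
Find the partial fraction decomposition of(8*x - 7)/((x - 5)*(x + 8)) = 71/(13*(x + 8)) + 33/(13*(x - 5))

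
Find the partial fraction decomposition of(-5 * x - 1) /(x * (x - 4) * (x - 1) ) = 2/(x - 1) - 7/(4*(x - 4)) - 1/(4*x)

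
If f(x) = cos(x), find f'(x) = -sin(x)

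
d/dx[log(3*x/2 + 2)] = 3/(3*x + 4)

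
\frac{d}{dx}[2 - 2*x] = -2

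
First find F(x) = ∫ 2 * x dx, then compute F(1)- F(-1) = 0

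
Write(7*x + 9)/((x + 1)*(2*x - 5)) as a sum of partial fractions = 53/(7*(2*x - 5)) - 2/(7*(x + 1))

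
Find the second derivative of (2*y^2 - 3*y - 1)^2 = 48*y^2 - 72*y + 10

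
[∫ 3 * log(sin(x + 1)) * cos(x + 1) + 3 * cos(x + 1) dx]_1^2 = 3*log(sin(3))*sin(3) - 3*log(sin(2))*sin(2)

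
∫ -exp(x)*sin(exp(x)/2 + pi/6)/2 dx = cos(exp(x)/2 + pi/6) + C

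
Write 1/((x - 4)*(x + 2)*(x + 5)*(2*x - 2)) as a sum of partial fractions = -1/(324*(x + 5)) + 1/(108*(x + 2)) - 1/(108*(x - 1)) + 1/(324*(x - 4))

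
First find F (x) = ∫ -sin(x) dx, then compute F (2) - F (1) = -cos(1) + cos(2)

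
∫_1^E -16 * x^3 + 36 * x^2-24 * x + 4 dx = -4*E*(-1 + E)^3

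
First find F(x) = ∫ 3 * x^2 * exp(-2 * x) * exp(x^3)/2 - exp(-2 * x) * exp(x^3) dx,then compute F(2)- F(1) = -exp(-1)/2 + exp(4)/2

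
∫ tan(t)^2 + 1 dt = tan(t) + C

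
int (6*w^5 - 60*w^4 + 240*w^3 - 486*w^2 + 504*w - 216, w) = w^6 - 12*w^5 + 60*w^4 - 162*w^3 + 252*w^2 - 216*w + C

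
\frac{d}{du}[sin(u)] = cos(u)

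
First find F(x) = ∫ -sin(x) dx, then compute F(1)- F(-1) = 0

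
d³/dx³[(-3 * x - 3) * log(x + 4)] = (3*x + 30)/(x^3 + 12*x^2 + 48*x + 64)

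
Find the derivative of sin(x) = cos(x)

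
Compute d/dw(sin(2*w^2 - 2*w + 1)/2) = (2*w - 1)*cos(2*w^2 - 2*w + 1)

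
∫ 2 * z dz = z^2 + C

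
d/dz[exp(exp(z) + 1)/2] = exp(z + exp(z) + 1)/2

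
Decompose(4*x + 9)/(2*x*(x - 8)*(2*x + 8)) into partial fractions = -7/(192*(x + 4)) + 41/(384*(x - 8)) - 9/(128*x)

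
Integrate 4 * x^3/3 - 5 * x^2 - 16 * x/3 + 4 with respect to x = x^4/3 - 5*x^3/3 - 8*x^2/3 + 4*x + C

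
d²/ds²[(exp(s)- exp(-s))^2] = (4*exp(4*s) + 4)*exp(-2*s)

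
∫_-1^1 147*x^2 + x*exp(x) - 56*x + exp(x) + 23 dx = exp(-1) + E + 144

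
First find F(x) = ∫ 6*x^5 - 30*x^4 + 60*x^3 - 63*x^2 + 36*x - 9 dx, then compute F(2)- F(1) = 0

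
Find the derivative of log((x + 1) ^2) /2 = 1/(x + 1)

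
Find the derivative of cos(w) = -sin(w)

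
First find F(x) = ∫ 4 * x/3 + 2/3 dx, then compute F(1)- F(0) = 4/3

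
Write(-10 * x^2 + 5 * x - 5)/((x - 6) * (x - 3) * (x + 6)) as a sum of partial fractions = -395/(108*(x + 6)) + 80/(27*(x - 3)) - 335/(36*(x - 6))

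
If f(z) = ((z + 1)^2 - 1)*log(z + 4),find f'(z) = (2*z^2*log(z + 4) + z^2 + 10*z*log(z + 4) + 2*z + 8*log(z + 4))/(z + 4)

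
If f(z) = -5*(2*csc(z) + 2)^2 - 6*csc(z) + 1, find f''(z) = 2*(23 + 40/sin(z) - 46/sin(z)^2 - 60/sin(z)^3)/sin(z)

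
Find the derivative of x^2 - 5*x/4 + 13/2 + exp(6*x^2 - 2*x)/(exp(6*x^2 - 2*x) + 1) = (64*x*exp(6*x^2 - 2*x) + 8*x*exp(12*x^2 - 4*x) + 8*x - 18*exp(6*x^2 - 2*x) - 5*exp(12*x^2 - 4*x) - 5)/(4 + 8*exp(-2*x)*exp(6*x^2) + 4*exp(-4*x)*exp(12*x^2))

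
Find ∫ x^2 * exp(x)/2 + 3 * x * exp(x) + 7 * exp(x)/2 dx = ((x + 2)^2 - 1)*exp(x)/2 + C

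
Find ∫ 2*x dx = x^2 + C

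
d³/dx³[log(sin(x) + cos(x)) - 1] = 2*cos(x + pi/4)/sin(x + pi/4)^3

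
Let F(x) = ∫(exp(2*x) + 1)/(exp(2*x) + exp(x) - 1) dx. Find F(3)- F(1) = -log(-exp(-1) + 1 + E) + log(-exp(-3) + 1 + exp(3))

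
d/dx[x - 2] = 1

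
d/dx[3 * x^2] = 6*x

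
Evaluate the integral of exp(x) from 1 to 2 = -E + exp(2)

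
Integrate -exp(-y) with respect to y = exp(-y) + C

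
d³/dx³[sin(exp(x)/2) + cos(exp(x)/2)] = sqrt(2)*(-exp(2*x)*cos((2*exp(x) + pi)/4) - 6*exp(x)*sin((2*exp(x) + pi)/4) + 4*cos((2*exp(x) + pi)/4))*exp(x)/8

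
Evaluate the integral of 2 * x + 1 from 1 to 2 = 4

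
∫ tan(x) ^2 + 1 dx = tan(x) + C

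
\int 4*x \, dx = 2*x^2 + C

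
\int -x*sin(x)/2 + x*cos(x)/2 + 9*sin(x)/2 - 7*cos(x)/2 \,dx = sqrt(2)*(x - 8)*sin(x + pi/4)/2 + C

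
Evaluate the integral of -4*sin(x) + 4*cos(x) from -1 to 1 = 8*sin(1)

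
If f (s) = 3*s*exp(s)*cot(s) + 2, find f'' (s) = 3*(-2*s + 3*s/tan(s) - 2*s/tan(s)^2 + 2*s/tan(s)^3 - 2 + 2/tan(s) - 2/tan(s)^2)*exp(s)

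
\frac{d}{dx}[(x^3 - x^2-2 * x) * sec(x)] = (x^3*sin(x)/cos(x) - x^2*sin(x)/cos(x) + 3*x^2 - 2*x*sin(x)/cos(x) - 2*x - 2)/cos(x)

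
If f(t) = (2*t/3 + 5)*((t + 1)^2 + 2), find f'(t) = 2*t^2 + 38*t/3 + 12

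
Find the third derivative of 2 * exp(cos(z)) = (sin(z)/2 + 3*sin(2*z) + sin(3*z)/2)*exp(cos(z))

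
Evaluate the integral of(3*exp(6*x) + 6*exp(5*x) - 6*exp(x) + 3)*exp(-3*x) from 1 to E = -(-exp(-1) + 1 + E)^3 + (-exp(-E) + 1 + exp(E))^3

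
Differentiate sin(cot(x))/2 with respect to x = -cos(1/tan(x))/(2*sin(x)^2)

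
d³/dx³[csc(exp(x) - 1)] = (exp(2*x)*cos(exp(x) - 1)/sin(exp(x) - 1) - 6*exp(2*x)*cos(exp(x) - 1)/sin(exp(x) - 1)^3 - 3*exp(x) + 6*exp(x)/sin(exp(x) - 1)^2 - cos(exp(x) - 1)/sin(exp(x) - 1))*exp(x)/sin(exp(x) - 1)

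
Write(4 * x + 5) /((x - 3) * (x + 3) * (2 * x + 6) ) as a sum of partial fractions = -17/(72*(x + 3)) + 7/(12*(x + 3)^2) + 17/(72*(x - 3))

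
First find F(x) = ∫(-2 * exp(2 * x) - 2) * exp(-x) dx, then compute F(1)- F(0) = -2*E + 2*exp(-1)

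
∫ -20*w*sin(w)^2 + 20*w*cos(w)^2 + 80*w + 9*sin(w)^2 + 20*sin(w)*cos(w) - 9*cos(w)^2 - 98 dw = (10*w - 9/2)*(4*w + sin(2*w) - 8) + C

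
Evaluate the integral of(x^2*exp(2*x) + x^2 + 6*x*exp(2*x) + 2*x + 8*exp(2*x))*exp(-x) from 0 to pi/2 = (pi/2 + 2)^2*(-exp(-pi/2) + exp(pi/2))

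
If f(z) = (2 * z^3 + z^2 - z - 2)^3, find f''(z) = 576*z^7 + 672*z^6 - 252*z^5 - 1050*z^4 - 420*z^3 + 252*z^2 + 210*z + 12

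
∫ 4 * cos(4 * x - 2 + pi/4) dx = sin(4*x - 2 + pi/4) + C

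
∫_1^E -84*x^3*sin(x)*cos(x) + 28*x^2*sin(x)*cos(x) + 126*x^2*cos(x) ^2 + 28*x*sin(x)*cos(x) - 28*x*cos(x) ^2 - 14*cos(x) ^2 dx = -14*cos(1)^2 + 7*(-2*exp(2) - 2*E + 6*exp(3))*cos(E)^2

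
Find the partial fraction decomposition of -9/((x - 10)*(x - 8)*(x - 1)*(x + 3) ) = 9/(572*(x + 3)) - 1/(28*(x - 1)) + 9/(154*(x - 8)) - 1/(26*(x - 10))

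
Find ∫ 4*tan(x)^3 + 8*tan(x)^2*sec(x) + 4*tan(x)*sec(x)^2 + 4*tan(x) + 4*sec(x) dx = 2*(tan(x) + sec(x))^2 + C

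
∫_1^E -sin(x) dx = cos(E) - cos(1)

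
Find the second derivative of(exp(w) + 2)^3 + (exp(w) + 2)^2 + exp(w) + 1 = 9*exp(3*w) + 28*exp(2*w) + 17*exp(w)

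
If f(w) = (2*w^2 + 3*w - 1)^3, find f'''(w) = 960*w^3 + 2160*w^2 + 1008*w - 54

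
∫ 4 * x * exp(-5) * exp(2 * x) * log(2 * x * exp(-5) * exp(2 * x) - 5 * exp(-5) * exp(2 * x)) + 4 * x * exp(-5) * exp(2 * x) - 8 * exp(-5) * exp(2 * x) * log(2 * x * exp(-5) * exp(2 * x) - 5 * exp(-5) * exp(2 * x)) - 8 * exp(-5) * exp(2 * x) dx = (2*x - 5)*(2*x + log(2*x - 5) - 5)*exp(2*x - 5) + C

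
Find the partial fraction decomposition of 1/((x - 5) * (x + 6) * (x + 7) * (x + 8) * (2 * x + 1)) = -16/(23595*(2*x + 1)) + 1/(390*(x + 8)) - 1/(156*(x + 7)) + 1/(242*(x + 6)) + 1/(18876*(x - 5))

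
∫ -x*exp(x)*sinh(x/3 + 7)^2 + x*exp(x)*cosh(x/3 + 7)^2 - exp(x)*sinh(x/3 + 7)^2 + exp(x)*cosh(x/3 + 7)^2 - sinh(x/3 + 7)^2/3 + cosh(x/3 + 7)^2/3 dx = x*(exp(x) + 1/3) + C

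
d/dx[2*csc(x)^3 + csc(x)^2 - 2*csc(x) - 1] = 2*(1 - 1/sin(x) - 3/sin(x)^2)*cos(x)/sin(x)^2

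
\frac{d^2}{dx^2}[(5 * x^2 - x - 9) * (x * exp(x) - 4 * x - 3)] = 5*x^3*exp(x) + 29*x^2*exp(x) + 17*x*exp(x) - 120*x - 20*exp(x) - 22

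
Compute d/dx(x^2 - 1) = 2*x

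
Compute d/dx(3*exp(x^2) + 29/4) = 6*x*exp(x^2)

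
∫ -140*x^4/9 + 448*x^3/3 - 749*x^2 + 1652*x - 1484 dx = -28*x^5/9 + 112*x^4/3 - 749*x^3/3 + 826*x^2 - 1484*x + C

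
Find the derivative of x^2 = 2*x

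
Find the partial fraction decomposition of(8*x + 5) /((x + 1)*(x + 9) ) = 67/(8*(x + 9)) - 3/(8*(x + 1))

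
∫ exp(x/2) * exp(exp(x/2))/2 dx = exp(exp(x/2)) + C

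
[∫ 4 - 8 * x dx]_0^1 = 0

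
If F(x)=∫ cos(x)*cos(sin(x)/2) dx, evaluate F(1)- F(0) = 2*sin(sin(1)/2)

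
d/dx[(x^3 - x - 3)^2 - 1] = 6*x^5 - 8*x^3 - 18*x^2 + 2*x + 6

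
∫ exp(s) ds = exp(s) + C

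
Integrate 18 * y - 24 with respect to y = 9*y^2 - 24*y + C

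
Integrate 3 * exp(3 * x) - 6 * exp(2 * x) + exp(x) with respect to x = (exp(x) - 1)^3 - 2*exp(x) + C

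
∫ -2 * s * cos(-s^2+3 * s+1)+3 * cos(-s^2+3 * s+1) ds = sin(-s^2 + 3*s + 1) + C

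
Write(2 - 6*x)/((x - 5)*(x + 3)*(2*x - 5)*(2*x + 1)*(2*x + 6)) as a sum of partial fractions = 2/(165*(2*x + 1)) + 26/(1815*(2*x - 5)) - 179/(19360*(x + 3)) - 1/(44*(x + 3)^2) - 7/(1760*(x - 5))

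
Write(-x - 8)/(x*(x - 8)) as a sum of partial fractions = -2/(x - 8) + 1/x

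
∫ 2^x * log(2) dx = 2^x + C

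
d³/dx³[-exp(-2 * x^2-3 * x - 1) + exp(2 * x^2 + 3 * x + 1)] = (64*x^3*exp(4*x^2 + 6*x + 2) + 64*x^3 + 144*x^2*exp(4*x^2 + 6*x + 2) + 144*x^2 + 156*x*exp(4*x^2 + 6*x + 2) + 60*x + 63*exp(4*x^2 + 6*x + 2) - 9)*exp(-2*x^2 - 3*x - 1)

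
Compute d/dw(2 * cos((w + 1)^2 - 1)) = -4*(w + 1)*sin(w*(w + 2))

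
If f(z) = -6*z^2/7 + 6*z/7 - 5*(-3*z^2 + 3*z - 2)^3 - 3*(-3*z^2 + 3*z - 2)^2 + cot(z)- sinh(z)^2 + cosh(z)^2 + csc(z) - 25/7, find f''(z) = 4050*z^4 - 8100*z^3 + 7776*z^2 - 3726*z + 5406/7 - 1/sin(z) + 2*cos(z)/sin(z)^3 + 2/sin(z)^3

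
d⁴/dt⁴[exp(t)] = exp(t)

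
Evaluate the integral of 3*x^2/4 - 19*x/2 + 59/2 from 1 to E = 2*(-3 + E/2)^3 - (-3 + E/2)^2 - E/2 + 38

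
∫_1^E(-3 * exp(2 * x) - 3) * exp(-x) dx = -3*exp(E) - 3*exp(-1) + 3*exp(-E) + 3*E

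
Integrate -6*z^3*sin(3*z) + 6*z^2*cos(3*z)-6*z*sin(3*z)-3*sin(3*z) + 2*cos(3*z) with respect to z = (2*z^3 + 2*z + 1)*cos(3*z) + C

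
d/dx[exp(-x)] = -exp(-x)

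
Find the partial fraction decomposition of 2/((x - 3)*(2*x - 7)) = 4/(2*x - 7) - 2/(x - 3)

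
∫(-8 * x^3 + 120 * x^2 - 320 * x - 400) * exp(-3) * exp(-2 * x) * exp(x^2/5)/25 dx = (-4*x^2/5 + 8*x + 6*exp(-x^2/5 + 2*x + 3) + 12)*exp(x^2/5 - 2*x - 3) + C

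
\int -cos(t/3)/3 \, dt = -sin(t/3) + C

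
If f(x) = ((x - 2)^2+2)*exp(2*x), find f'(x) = 2*x^2*exp(2*x) - 6*x*exp(2*x) + 8*exp(2*x)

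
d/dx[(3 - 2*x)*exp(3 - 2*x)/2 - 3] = (2*x - 4)*exp(3 - 2*x)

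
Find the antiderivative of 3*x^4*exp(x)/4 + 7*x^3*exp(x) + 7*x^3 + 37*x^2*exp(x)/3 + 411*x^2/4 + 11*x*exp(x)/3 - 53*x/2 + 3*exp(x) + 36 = x*(9*x^3 + 48*x^2 + 4*x + 36)*exp(x)/12 + (x + 20)*(7*x^3 - 3*x^2 + 7*x + 4)/4 + C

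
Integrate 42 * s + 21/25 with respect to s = 21*s^2 + 21*s/25 + C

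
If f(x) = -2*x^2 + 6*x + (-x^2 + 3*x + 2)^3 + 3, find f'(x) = -6*x^5 + 45*x^4 - 84*x^3 - 27*x^2 + 80*x + 42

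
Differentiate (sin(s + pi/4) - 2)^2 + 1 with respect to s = cos(2*s) - 4*cos(s + pi/4)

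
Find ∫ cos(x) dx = sin(x) + C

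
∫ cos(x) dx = sin(x) + C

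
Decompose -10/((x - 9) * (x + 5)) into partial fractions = 5/(7*(x + 5)) - 5/(7*(x - 9))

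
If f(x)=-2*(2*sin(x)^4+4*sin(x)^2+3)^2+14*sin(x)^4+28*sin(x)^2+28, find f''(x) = 512*sin(x)^8 + 704*sin(x)^6 - 288*sin(x)^4 - 424*sin(x)^2 - 40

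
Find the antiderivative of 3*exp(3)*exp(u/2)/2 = 3*exp(u/2 + 3) + C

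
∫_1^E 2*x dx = -1 + exp(2)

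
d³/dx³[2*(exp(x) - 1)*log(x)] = (2*x^3*exp(x)*log(x) + 6*x^2*exp(x) - 6*x*exp(x) + 4*exp(x) - 4)/x^3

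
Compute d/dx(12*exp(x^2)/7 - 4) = 24*x*exp(x^2)/7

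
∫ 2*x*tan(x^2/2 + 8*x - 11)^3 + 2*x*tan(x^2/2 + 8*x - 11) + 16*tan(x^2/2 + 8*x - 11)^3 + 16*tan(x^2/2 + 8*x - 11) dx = tan(x^2/2 + 8*x - 11)^2 + C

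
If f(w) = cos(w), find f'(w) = -sin(w)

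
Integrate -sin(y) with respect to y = cos(y) + C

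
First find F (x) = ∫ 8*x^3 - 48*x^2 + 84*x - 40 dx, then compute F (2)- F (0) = -8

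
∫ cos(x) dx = sin(x) + C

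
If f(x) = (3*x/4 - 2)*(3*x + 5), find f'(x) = 9*x/2 - 9/4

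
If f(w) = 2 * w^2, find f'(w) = 4*w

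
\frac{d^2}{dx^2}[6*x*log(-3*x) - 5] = 6/x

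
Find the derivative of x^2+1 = 2*x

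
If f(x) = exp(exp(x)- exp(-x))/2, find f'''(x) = (exp(exp(x) - exp(-x)) - 3*exp(x + exp(x) - exp(-x)) + 4*exp(2*x + exp(x) - exp(-x)) + 4*exp(4*x + exp(x) - exp(-x)) + 3*exp(5*x + exp(x) - exp(-x)) + exp(6*x + exp(x) - exp(-x)))*exp(-3*x)/2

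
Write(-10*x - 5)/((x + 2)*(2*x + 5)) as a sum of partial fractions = -40/(2*x + 5) + 15/(x + 2)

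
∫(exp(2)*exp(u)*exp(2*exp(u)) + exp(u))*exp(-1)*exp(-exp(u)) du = 2*sinh(exp(u) + 1) + C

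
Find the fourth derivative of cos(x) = cos(x)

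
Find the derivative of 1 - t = -1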